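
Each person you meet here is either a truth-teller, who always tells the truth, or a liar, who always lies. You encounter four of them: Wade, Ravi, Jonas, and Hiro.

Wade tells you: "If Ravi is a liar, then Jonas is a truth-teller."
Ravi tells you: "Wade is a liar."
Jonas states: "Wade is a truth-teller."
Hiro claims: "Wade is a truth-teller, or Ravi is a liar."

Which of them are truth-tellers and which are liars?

Wade: truth-teller, Ravi: liar, Jonas: truth-teller, Hiro: truth-teller

Consider Wade. Suppose Wade is a liar.
Then no assignment of the remaining roles makes every statement match its speaker's type — contradiction.
So Wade is a truth-teller.
With that fixed, Ravi's statement is false, so Ravi is a liar.
With that fixed, Jonas's statement is true, so Jonas is a truth-teller.
With that fixed, Hiro's statement is true, so Hiro is a truth-teller.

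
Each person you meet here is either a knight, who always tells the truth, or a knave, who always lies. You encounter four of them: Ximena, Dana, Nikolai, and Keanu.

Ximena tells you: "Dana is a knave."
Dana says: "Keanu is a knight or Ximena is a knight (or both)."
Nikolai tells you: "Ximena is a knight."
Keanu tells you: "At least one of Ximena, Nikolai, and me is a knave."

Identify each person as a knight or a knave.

Consider Ximena. Suppose Ximena is a knight.
Then no assignment of the remaining roles makes every statement match its speaker's type — contradiction.
So Ximena is a knave.
With that fixed, Nikolai's statement is false, so Nikolai is a knave.
With that fixed, Keanu's statement is true, so Keanu is a knight.
With that fixed, Dana's statement is true, so Dana is a knight.

Ximena: knave, Dana: knight, Nikolai: knave, Keanu: knight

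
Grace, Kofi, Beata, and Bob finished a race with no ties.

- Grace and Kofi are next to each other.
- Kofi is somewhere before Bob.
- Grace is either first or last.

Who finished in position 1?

With clues 1–2, Bob is ruled out for place 1.
With clues 1–3, Beata and Kofi are ruled out for place 1.
So place 1 is Grace.

Grace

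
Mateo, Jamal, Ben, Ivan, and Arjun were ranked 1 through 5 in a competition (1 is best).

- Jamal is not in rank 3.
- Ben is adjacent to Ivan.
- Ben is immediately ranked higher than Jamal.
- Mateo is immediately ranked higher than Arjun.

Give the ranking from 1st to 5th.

Mateo, Arjun, Ivan, Ben, Jamal

From clue 1: Jamal is in {1,2,4,5}.
From clues 1–3: Jamal is in {4,5}.
From clues 1–4: Mateo → rank 1, Arjun → rank 2, Ivan → rank 3, Ben → rank 4, Jamal → rank 5.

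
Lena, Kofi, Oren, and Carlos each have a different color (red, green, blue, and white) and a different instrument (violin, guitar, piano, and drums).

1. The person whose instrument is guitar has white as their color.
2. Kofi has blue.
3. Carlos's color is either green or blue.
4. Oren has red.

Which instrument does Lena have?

With clues 1–4, drums, piano, and violin are impossible for Lena's instrument.
That leaves guitar.

guitar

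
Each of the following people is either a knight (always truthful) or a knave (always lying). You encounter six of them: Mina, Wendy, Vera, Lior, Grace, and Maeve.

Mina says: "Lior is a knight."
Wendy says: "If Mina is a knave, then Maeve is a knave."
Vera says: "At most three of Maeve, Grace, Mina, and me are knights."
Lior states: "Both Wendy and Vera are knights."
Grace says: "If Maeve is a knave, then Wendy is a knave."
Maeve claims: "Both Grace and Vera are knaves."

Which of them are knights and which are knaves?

Mina: knight, Wendy: knight, Vera: knight, Lior: knight, Grace: knave, Maeve: knave

Consider Mina. Suppose Mina is a knave.
Then no assignment of the remaining roles makes every statement match its speaker's type — contradiction.
So Mina is a knight.
With that fixed, Wendy's statement is true, so Wendy is a knight.
Consider Vera. Suppose Vera is a knave.
Then Vera's own statement would have to be false, but it can't be — contradiction.
So Vera is a knight.
With that fixed, Lior's statement is true, so Lior is a knight.
With that fixed, Maeve's statement is false, so Maeve is a knave.
With that fixed, Grace's statement is false, so Grace is a knave.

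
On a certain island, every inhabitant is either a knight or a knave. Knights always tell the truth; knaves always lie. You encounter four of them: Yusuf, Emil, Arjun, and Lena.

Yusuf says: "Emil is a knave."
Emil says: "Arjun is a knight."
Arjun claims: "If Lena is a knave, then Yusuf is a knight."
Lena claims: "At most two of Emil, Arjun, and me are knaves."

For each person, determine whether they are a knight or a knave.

Yusuf: knave, Emil: knight, Arjun: knight, Lena: knight

Consider Yusuf. Suppose Yusuf is a knight.
Then no assignment of the remaining roles makes every statement match its speaker's type — contradiction.
So Yusuf is a knave.
Consider Emil. Suppose Emil is a knave.
Then Yusuf's statement comes out true, contradicting Yusuf being a knave.
So Emil is a knight.
With that fixed, Lena's statement is true, so Lena is a knight.
With that fixed, Arjun's statement is true, so Arjun is a knight.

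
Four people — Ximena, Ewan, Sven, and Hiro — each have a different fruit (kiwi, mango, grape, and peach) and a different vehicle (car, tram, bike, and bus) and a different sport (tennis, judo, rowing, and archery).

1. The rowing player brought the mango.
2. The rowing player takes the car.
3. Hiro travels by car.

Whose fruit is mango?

Hiro

With clues 1–3, Ewan, Sven, and Ximena are impossible for the one with fruit mango.
That leaves Hiro.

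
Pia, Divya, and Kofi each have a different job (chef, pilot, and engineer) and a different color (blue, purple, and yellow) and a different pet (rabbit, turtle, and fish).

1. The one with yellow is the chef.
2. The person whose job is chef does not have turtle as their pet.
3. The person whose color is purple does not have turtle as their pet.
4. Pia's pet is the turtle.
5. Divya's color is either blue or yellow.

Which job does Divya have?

With clues 1–5, engineer and pilot are impossible for Divya's job.
That leaves chef.

chef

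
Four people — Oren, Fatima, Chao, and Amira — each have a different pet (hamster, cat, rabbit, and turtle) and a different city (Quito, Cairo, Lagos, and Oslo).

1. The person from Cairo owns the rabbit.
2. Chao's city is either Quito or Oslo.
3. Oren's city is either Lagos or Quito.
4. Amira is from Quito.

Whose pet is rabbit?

With clues 1–2, Chao is impossible for the one with pet rabbit.
With clues 1–3, Oren is impossible for the one with pet rabbit.
With clues 1–4, Amira is impossible for the one with pet rabbit.
That leaves Fatima.

Fatima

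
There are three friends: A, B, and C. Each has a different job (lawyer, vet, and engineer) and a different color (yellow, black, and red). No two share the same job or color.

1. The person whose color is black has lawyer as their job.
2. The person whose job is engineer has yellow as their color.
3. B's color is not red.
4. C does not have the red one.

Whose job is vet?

A

With clues 1–3, B is impossible for the one with job vet.
With clues 1–4, C is impossible for the one with job vet.
That leaves A.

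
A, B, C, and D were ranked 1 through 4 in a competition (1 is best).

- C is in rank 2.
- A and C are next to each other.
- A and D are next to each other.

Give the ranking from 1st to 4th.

B, C, A, D

From clue 1: C → rank 2.
From clues 1–2: A is in {1,3}.
From clues 1–3: B → rank 1, A → rank 3, D → rank 4.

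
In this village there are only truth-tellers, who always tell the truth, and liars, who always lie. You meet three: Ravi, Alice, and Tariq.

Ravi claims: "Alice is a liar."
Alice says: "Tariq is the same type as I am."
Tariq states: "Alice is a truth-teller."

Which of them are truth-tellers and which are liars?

Consider Ravi. Suppose Ravi is a truth-teller.
Then no assignment of the remaining roles makes every statement match its speaker's type — contradiction.
So Ravi is a liar.
Consider Alice. Suppose Alice is a liar.
Then Ravi's statement comes out true, contradicting Ravi being a liar.
So Alice is a truth-teller.
With that fixed, Tariq's statement is true, so Tariq is a truth-teller.

Ravi: liar, Alice: truth-teller, Tariq: truth-teller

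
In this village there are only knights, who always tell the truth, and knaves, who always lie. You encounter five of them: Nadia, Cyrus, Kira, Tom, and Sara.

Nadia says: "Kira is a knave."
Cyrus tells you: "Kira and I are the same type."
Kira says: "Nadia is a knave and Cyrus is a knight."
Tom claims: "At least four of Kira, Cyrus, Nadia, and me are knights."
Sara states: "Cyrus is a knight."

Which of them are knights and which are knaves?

Consider Nadia. Suppose Nadia is a knight.
Then no assignment of the remaining roles makes every statement match its speaker's type — contradiction.
So Nadia is a knave.
With that fixed, Tom's statement is false, so Tom is a knave.
Consider Cyrus. Suppose Cyrus is a knave.
Then no assignment of the remaining roles makes every statement match its speaker's type — contradiction.
So Cyrus is a knight.
With that fixed, Kira's statement is true, so Kira is a knight.
With that fixed, Sara's statement is true, so Sara is a knight.

Nadia: knave, Cyrus: knight, Kira: knight, Tom: knave, Sara: knight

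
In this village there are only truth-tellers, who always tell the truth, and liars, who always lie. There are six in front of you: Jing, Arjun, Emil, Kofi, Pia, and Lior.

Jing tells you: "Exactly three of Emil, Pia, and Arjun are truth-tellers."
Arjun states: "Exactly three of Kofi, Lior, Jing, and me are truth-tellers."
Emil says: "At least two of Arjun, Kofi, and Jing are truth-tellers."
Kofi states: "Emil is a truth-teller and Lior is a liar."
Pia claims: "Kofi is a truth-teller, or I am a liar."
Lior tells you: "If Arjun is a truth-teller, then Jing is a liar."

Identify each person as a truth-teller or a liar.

Consider Jing. Suppose Jing is a liar.
Then no assignment of the remaining roles makes every statement match its speaker's type — contradiction.
So Jing is a truth-teller.
Consider Arjun. Suppose Arjun is a liar.
Then Jing's statement comes out false, contradicting Jing being a truth-teller.
So Arjun is a truth-teller.
With that fixed, Emil's statement is true, so Emil is a truth-teller.
With that fixed, Lior's statement is false, so Lior is a liar.
With that fixed, Kofi's statement is true, so Kofi is a truth-teller.
With that fixed, Pia's statement is true, so Pia is a truth-teller.

Jing: truth-teller, Arjun: truth-teller, Emil: truth-teller, Kofi: truth-teller, Pia: truth-teller, Lior: liar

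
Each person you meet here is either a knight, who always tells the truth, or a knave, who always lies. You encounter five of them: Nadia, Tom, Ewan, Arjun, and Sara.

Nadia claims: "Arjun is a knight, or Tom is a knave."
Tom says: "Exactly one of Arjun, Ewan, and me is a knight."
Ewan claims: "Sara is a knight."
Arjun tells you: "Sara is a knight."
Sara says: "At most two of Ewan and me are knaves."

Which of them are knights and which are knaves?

Nadia: knight, Tom: knave, Ewan: knight, Arjun: knight, Sara: knight

Regardless of anyone's role, Sara's statement is true, so Sara is a knight.
With that fixed, Ewan's statement is true, so Ewan is a knight.
With that fixed, Arjun's statement is true, so Arjun is a knight.
With that fixed, Nadia's statement is true, so Nadia is a knight.
With that fixed, Tom's statement is false, so Tom is a knave.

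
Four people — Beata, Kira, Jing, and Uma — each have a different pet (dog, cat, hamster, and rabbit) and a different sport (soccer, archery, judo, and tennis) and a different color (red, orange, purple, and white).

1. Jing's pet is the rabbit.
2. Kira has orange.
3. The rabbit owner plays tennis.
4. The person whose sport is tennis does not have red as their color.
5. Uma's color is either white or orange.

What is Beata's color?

With clues 1–2, orange is impossible for Beata's color.
With clues 1–5, purple and white are impossible for Beata's color.
That leaves red.

red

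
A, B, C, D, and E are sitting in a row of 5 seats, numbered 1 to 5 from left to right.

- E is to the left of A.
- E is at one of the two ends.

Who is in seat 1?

E

With clue 1, A is ruled out for seat 1.
With clues 1–2, B, C, and D are ruled out for seat 1.
So seat 1 is E.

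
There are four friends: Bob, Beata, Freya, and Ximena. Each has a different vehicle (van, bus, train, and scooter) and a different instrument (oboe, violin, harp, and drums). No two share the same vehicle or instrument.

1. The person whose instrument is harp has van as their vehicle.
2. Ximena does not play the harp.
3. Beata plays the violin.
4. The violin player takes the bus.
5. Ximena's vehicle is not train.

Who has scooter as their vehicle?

Ximena

With clues 1–4, Beata is impossible for the one with vehicle scooter.
With clues 1–5, Bob and Freya are impossible for the one with vehicle scooter.
That leaves Ximena.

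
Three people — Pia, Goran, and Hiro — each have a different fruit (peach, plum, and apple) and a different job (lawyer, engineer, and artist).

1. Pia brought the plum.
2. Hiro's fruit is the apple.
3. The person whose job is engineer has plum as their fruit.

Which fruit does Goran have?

Clue 1 rules out plum for Goran's fruit.
With clues 1–2, apple is impossible for Goran's fruit.
That leaves peach.

peach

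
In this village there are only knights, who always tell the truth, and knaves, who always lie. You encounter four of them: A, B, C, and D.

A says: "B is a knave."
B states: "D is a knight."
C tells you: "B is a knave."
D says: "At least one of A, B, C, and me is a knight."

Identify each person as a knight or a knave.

Consider A. Suppose A is a knight.
Then no assignment of the remaining roles makes every statement match its speaker's type — contradiction.
So A is a knave.
Consider B. Suppose B is a knave.
Then A's statement comes out true, contradicting A being a knave.
So B is a knight.
With that fixed, C's statement is false, so C is a knave.
With that fixed, D's statement is true, so D is a knight.

A: knave, B: knight, C: knave, D: knight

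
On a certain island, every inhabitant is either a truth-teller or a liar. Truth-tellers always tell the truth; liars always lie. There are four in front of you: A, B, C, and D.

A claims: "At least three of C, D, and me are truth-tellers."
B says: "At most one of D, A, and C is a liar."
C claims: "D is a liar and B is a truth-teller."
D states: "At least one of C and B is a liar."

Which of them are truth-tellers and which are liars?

A: liar, B: liar, C: liar, D: truth-teller

Consider A. Suppose A is a truth-teller.
Then no assignment of the remaining roles makes every statement match its speaker's type — contradiction.
So A is a liar.
Consider B. Suppose B is a truth-teller.
Then no assignment of the remaining roles makes every statement match its speaker's type — contradiction.
So B is a liar.
With that fixed, C's statement is false, so C is a liar.
With that fixed, D's statement is true, so D is a truth-teller.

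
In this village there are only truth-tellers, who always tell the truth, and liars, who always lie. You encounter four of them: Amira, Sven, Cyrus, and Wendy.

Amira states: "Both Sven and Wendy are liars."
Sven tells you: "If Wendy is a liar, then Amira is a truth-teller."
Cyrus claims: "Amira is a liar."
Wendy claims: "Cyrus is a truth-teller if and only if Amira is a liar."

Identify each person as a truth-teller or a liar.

Consider Amira. Suppose Amira is a truth-teller.
Then no assignment of the remaining roles makes every statement match its speaker's type — contradiction.
So Amira is a liar.
With that fixed, Cyrus's statement is true, so Cyrus is a truth-teller.
With that fixed, Wendy's statement is true, so Wendy is a truth-teller.
With that fixed, Sven's statement is true, so Sven is a truth-teller.

Amira: liar, Sven: truth-teller, Cyrus: truth-teller, Wendy: truth-teller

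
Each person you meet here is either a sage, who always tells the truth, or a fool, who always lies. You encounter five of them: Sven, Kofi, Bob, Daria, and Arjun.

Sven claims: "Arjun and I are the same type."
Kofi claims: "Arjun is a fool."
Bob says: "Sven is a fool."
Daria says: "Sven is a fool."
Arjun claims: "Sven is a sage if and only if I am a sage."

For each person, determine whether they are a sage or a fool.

Sven: sage, Kofi: fool, Bob: fool, Daria: fool, Arjun: sage

Consider Sven. Suppose Sven is a fool.
Then whichever role Arjun has, Arjun's statement has the wrong truth value — contradiction.
So Sven is a sage.
With that fixed, Bob's statement is false, so Bob is a fool.
With that fixed, Daria's statement is false, so Daria is a fool.
Consider Kofi. Suppose Kofi is a sage.
Then no assignment of the remaining roles makes every statement match its speaker's type — contradiction.
So Kofi is a fool.
Consider Arjun. Suppose Arjun is a fool.
Then Sven's statement comes out false, contradicting Sven being a sage.
So Arjun is a sage.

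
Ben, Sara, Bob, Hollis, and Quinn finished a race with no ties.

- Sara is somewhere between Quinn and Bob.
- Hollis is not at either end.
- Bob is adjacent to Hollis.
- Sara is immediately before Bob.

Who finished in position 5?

Ben

With clue 1, Sara is ruled out for place 5.
With clues 1–2, Hollis is ruled out for place 5.
With clues 1–4, Bob and Quinn are ruled out for place 5.
So place 5 is Ben.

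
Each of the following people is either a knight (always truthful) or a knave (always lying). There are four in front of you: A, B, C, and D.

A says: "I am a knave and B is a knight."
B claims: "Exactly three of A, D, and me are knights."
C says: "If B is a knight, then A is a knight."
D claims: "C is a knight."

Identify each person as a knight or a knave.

Consider A. Suppose A is a knight.
Then A's own statement would have to be true, but it can't be — contradiction.
So A is a knave.
With that fixed, B's statement is false, so B is a knave.
With that fixed, C's statement is true, so C is a knight.
With that fixed, D's statement is true, so D is a knight.

A: knave, B: knave, C: knight, D: knight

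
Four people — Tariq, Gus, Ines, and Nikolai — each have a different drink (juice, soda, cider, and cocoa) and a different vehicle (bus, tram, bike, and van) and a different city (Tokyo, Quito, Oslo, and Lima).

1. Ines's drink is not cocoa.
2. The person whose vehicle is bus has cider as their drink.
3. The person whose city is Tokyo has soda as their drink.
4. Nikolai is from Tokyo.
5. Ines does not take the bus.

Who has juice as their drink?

Ines

With clues 1–4, Nikolai is impossible for the one with drink juice.
With clues 1–5, Gus and Tariq are impossible for the one with drink juice.
That leaves Ines.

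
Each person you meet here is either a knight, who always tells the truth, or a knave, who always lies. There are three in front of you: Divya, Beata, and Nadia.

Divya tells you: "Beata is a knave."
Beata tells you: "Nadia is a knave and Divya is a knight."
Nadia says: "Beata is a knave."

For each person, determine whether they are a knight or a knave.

Divya: knight, Beata: knave, Nadia: knight

Consider Divya. Suppose Divya is a knave.
Then no assignment of the remaining roles makes every statement match its speaker's type — contradiction.
So Divya is a knight.
Consider Beata. Suppose Beata is a knight.
Then Divya's statement comes out false, contradicting Divya being a knight.
So Beata is a knave.
With that fixed, Nadia's statement is true, so Nadia is a knight.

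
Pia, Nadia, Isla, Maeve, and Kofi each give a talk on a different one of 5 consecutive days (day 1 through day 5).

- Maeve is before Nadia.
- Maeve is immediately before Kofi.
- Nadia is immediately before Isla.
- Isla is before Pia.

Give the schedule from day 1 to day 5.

Maeve, Kofi, Nadia, Isla, Pia

From clue 1: Nadia is in {2,3,4,5}.
From clues 1–2: Nadia is in {3,4,5}.
From clues 1–3: Nadia is in {3,4}.
From clues 1–4: Maeve → day 1, Kofi → day 2, Nadia → day 3, Isla → day 4, Pia → day 5.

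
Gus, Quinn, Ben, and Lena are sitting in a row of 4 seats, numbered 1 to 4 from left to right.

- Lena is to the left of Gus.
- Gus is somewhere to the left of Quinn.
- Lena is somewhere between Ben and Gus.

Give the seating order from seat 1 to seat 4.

Ben, Lena, Gus, Quinn

From clue 1: Gus is in {2,3,4}.
From clues 1–2: Gus is in {2,3}.
From clues 1–3: Ben → seat 1, Lena → seat 2, Gus → seat 3, Quinn → seat 4.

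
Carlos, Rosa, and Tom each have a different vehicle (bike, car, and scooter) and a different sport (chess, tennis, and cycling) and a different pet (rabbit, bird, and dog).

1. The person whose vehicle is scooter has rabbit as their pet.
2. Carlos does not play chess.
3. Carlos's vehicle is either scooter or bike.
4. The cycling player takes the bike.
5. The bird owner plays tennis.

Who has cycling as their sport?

Carlos

With clues 1–5, Rosa and Tom are impossible for the one with sport cycling.
That leaves Carlos.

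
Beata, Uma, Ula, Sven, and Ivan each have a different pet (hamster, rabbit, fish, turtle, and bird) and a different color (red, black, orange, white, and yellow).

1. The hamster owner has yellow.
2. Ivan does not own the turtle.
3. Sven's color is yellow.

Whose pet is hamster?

Sven

With clues 1–3, Beata, Ivan, Ula, and Uma are impossible for the one with pet hamster.
That leaves Sven.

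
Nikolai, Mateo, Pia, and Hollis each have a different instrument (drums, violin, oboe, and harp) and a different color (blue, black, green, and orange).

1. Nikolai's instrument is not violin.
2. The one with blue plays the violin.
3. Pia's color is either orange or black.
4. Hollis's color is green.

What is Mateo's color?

With clues 1–4, black, green, and orange are impossible for Mateo's color.
That leaves blue.

blue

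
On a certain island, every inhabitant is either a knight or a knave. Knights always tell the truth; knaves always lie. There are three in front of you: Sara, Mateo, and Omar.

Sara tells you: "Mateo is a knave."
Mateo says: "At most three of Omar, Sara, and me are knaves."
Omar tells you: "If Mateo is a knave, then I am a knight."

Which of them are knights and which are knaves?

Sara: knave, Mateo: knight, Omar: knight

Regardless of anyone's role, Mateo's statement is true, so Mateo is a knight.
With that fixed, Omar's statement is true, so Omar is a knight.
With that fixed, Sara's statement is false, so Sara is a knave.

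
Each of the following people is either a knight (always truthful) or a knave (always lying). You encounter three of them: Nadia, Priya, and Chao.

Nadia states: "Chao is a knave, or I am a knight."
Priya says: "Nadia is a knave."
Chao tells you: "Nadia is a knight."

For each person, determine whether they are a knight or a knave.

Nadia: knight, Priya: knave, Chao: knight

Consider Nadia. Suppose Nadia is a knave.
Then no assignment of the remaining roles makes every statement match its speaker's type — contradiction.
So Nadia is a knight.
With that fixed, Priya's statement is false, so Priya is a knave.
With that fixed, Chao's statement is true, so Chao is a knight.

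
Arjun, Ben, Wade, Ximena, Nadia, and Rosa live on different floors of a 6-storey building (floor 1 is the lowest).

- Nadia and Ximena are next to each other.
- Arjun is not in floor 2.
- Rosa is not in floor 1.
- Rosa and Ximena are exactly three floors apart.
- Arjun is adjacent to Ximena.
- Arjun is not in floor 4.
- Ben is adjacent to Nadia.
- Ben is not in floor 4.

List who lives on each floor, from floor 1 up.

From clues 1–2: Arjun is in {1,3,4,5,6}.
From clues 1–5: Ximena is in {2,3,5}.
From clues 1–6: Ximena is in {2,5}.
From clues 1–7: Arjun is in {1,6}.
From clues 1–8: Wade → floor 1, Rosa → floor 2, Ben → floor 3, Nadia → floor 4, Ximena → floor 5, Arjun → floor 6.

Wade, Rosa, Ben, Nadia, Ximena, Arjun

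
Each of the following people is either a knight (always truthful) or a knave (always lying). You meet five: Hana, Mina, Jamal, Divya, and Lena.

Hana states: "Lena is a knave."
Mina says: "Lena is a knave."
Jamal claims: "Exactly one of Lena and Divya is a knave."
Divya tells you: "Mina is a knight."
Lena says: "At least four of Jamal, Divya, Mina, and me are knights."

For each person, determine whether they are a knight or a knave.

Hana: knight, Mina: knight, Jamal: knight, Divya: knight, Lena: knave

Consider Hana. Suppose Hana is a knave.
Then no assignment of the remaining roles makes every statement match its speaker's type — contradiction.
So Hana is a knight.
Consider Mina. Suppose Mina is a knave.
Then no assignment of the remaining roles makes every statement match its speaker's type — contradiction.
So Mina is a knight.
With that fixed, Divya's statement is true, so Divya is a knight.
Consider Jamal. Suppose Jamal is a knave.
Then no assignment of the remaining roles makes every statement match its speaker's type — contradiction.
So Jamal is a knight.
Consider Lena. Suppose Lena is a knight.
Then Hana's statement comes out false, contradicting Hana being a knight.
So Lena is a knave.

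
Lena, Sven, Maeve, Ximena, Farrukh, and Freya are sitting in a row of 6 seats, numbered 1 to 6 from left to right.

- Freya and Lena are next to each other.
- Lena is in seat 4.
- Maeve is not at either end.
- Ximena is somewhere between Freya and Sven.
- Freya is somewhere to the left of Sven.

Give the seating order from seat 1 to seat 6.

Farrukh, Maeve, Freya, Lena, Ximena, Sven

From clues 1–2: Lena → seat 4.
From clues 1–3: Freya is in {3,5}.
From clues 1–4: Sven is in {1,6}.
From clues 1–5: Farrukh → seat 1, Maeve → seat 2, Freya → seat 3, Ximena → seat 5, Sven → seat 6.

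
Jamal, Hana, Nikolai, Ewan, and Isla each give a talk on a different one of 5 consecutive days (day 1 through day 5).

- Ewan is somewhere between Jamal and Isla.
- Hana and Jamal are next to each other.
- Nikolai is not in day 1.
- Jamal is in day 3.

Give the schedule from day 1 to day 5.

Isla, Ewan, Jamal, Hana, Nikolai

From clue 1: Ewan is in {2,3,4}.
From clues 1–4: Isla → day 1, Ewan → day 2, Jamal → day 3, Hana → day 4, Nikolai → day 5.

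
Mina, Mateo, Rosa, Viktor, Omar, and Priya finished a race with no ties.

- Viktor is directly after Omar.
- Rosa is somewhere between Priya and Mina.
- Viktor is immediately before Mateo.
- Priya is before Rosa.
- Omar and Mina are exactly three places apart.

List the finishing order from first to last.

From clue 1: Viktor is in {2,3,4,5,6}.
From clues 1–2: Rosa is in {2,3,4,5}.
From clues 1–3: Rosa is in {2,5}.
From clues 1–4: Mina is in {3,6}.
From clues 1–5: Priya → place 1, Rosa → place 2, Omar → place 3, Viktor → place 4, Mateo → place 5, Mina → place 6.

Priya, Rosa, Omar, Viktor, Mateo, Mina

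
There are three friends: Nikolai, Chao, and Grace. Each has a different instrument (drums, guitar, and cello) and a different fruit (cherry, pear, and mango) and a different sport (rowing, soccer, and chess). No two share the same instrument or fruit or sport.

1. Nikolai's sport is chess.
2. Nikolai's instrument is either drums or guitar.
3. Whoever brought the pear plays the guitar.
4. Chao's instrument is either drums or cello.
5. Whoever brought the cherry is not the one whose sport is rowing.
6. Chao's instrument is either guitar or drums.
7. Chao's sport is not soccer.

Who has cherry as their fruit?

Grace

With clues 1–6, Nikolai is impossible for the one with fruit cherry.
With clues 1–7, Chao is impossible for the one with fruit cherry.
That leaves Grace.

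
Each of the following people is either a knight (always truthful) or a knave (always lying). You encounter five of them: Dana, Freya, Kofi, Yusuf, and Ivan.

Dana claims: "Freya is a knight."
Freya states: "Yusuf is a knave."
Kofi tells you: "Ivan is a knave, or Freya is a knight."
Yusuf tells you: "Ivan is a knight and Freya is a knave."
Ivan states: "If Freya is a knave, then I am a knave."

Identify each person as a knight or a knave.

Dana: knight, Freya: knight, Kofi: knight, Yusuf: knave, Ivan: knight

Consider Dana. Suppose Dana is a knave.
Then no assignment of the remaining roles makes every statement match its speaker's type — contradiction.
So Dana is a knight.
Consider Freya. Suppose Freya is a knave.
Then Dana's statement comes out false, contradicting Dana being a knight.
So Freya is a knight.
With that fixed, Kofi's statement is true, so Kofi is a knight.
With that fixed, Yusuf's statement is false, so Yusuf is a knave.
With that fixed, Ivan's statement is true, so Ivan is a knight.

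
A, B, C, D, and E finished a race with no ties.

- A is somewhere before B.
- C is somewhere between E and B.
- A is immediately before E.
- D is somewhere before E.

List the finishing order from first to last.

D, A, E, C, B

From clue 1: A is in {1,2,3,4}.
From clues 1–2: C is in {2,3,4}.
From clues 1–3: A is in {1,2}.
From clues 1–4: D → place 1, A → place 2, E → place 3, C → place 4, B → place 5.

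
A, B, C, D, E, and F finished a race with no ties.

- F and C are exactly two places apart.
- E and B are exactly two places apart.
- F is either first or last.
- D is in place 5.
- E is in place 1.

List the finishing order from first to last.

E, A, B, C, D, F

From clues 1–2: A is in {1,2,5,6}.
From clues 1–3: C is in {3,4}.
From clues 1–4: D → place 5.
From clues 1–5: E → place 1, A → place 2, B → place 3, C → place 4, F → place 6.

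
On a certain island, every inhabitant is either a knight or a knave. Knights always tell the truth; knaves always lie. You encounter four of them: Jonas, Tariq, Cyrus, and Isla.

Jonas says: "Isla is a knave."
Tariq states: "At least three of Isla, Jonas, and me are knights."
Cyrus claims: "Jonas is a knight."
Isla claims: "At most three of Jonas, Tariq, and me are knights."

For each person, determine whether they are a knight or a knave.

Jonas: knave, Tariq: knave, Cyrus: knave, Isla: knight

Regardless of anyone's role, Isla's statement is true, so Isla is a knight.
With that fixed, Jonas's statement is false, so Jonas is a knave.
With that fixed, Tariq's statement is false, so Tariq is a knave.
With that fixed, Cyrus's statement is false, so Cyrus is a knave.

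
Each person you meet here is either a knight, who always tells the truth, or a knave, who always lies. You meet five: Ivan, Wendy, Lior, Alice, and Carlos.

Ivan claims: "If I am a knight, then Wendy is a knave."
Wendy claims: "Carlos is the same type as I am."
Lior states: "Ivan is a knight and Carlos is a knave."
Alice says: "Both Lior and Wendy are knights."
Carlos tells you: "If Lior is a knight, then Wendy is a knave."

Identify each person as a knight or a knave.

Ivan: knight, Wendy: knave, Lior: knave, Alice: knave, Carlos: knight

Consider Ivan. Suppose Ivan is a knave.
Then Ivan's own statement would have to be false, but it can't be — contradiction.
So Ivan is a knight.
Consider Wendy. Suppose Wendy is a knight.
Then Ivan's statement comes out false, contradicting Ivan being a knight.
So Wendy is a knave.
With that fixed, Alice's statement is false, so Alice is a knave.
With that fixed, Carlos's statement is true, so Carlos is a knight.
With that fixed, Lior's statement is false, so Lior is a knave.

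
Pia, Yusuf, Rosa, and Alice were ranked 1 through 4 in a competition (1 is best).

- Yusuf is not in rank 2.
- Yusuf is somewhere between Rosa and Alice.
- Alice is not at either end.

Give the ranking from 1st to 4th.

Pia, Alice, Yusuf, Rosa

From clue 1: Yusuf is in {1,3,4}.
From clues 1–2: Yusuf → rank 3.
From clues 1–3: Pia → rank 1, Alice → rank 2, Rosa → rank 4.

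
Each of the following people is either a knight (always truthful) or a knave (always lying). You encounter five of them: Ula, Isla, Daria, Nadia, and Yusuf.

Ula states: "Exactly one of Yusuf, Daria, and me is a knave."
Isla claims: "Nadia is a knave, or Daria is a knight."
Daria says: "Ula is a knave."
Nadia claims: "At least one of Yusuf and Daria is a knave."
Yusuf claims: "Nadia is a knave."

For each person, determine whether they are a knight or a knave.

Consider Ula. Suppose Ula is a knight.
Then no assignment of the remaining roles makes every statement match its speaker's type — contradiction.
So Ula is a knave.
With that fixed, Daria's statement is true, so Daria is a knight.
With that fixed, Isla's statement is true, so Isla is a knight.
Consider Nadia. Suppose Nadia is a knave.
Then no assignment of the remaining roles makes every statement match its speaker's type — contradiction.
So Nadia is a knight.
With that fixed, Yusuf's statement is false, so Yusuf is a knave.

Ula: knave, Isla: knight, Daria: knight, Nadia: knight, Yusuf: knave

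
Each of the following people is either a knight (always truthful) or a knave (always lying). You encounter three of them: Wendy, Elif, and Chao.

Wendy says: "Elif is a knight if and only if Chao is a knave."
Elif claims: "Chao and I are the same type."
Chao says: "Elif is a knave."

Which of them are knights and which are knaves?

Consider Wendy. Suppose Wendy is a knave.
Then no assignment of the remaining roles makes every statement match its speaker's type — contradiction.
So Wendy is a knight.
Consider Elif. Suppose Elif is a knight.
Then no assignment of the remaining roles makes every statement match its speaker's type — contradiction.
So Elif is a knave.
With that fixed, Chao's statement is true, so Chao is a knight.

Wendy: knight, Elif: knave, Chao: knight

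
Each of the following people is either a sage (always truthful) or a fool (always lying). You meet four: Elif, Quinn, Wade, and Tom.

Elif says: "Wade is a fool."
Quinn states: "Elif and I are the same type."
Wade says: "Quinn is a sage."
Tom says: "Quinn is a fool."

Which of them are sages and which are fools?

Elif: sage, Quinn: fool, Wade: fool, Tom: sage

Consider Elif. Suppose Elif is a fool.
Then whichever role Quinn has, Quinn's statement has the wrong truth value — contradiction.
So Elif is a sage.
Consider Quinn. Suppose Quinn is a sage.
Then no assignment of the remaining roles makes every statement match its speaker's type — contradiction.
So Quinn is a fool.
With that fixed, Wade's statement is false, so Wade is a fool.
With that fixed, Tom's statement is true, so Tom is a sage.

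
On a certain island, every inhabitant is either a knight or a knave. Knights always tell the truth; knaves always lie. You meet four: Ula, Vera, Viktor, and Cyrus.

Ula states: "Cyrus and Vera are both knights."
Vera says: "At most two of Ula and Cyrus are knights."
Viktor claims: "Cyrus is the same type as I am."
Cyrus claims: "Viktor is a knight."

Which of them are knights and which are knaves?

Regardless of anyone's role, Vera's statement is true, so Vera is a knight.
Consider Ula. Suppose Ula is a knave.
Then no assignment of the remaining roles makes every statement match its speaker's type — contradiction.
So Ula is a knight.
Consider Viktor. Suppose Viktor is a knave.
Then no assignment of the remaining roles makes every statement match its speaker's type — contradiction.
So Viktor is a knight.
With that fixed, Cyrus's statement is true, so Cyrus is a knight.

Ula: knight, Vera: knight, Viktor: knight, Cyrus: knight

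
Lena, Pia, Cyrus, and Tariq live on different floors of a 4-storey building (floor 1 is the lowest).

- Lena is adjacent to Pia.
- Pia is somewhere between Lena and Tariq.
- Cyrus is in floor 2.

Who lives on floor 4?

With clues 1–2, Pia is ruled out for floor 4.
With clues 1–3, Cyrus and Tariq are ruled out for floor 4.
So floor 4 is Lena.

Lena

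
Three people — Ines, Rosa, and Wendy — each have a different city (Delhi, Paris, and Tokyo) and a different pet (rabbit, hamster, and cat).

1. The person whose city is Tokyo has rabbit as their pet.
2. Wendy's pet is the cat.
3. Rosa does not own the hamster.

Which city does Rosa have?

Tokyo

With clues 1–3, Delhi and Paris are impossible for Rosa's city.
That leaves Tokyo.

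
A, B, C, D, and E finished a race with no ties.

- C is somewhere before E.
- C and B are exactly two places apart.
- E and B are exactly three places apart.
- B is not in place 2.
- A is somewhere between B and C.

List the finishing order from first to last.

From clue 1: C is in {1,2,3,4}.
From clues 1–3: B is in {1,2}.
From clues 1–4: B → place 1, C → place 3, E → place 4.
From clues 1–5: A → place 2, D → place 5.

B, A, C, E, D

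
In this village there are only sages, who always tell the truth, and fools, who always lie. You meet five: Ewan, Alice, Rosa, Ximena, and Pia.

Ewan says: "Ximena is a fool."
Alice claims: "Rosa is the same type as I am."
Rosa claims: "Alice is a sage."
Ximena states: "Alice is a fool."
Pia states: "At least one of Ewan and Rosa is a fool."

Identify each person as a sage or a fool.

Ewan: sage, Alice: sage, Rosa: sage, Ximena: fool, Pia: fool

Consider Ewan. Suppose Ewan is a fool.
Then no assignment of the remaining roles makes every statement match its speaker's type — contradiction.
So Ewan is a sage.
Consider Alice. Suppose Alice is a fool.
Then no assignment of the remaining roles makes every statement match its speaker's type — contradiction.
So Alice is a sage.
With that fixed, Rosa's statement is true, so Rosa is a sage.
With that fixed, Ximena's statement is false, so Ximena is a fool.
With that fixed, Pia's statement is false, so Pia is a fool.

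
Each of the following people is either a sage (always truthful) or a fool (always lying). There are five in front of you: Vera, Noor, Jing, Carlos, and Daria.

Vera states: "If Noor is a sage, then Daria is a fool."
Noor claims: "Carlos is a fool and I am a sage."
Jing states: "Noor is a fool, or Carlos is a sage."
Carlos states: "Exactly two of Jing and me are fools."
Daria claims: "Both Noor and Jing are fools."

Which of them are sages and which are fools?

Vera: sage, Noor: fool, Jing: sage, Carlos: fool, Daria: fool

Consider Vera. Suppose Vera is a fool.
Then no assignment of the remaining roles makes every statement match its speaker's type — contradiction.
So Vera is a sage.
Consider Noor. Suppose Noor is a sage.
Then no assignment of the remaining roles makes every statement match its speaker's type — contradiction.
So Noor is a fool.
With that fixed, Jing's statement is true, so Jing is a sage.
With that fixed, Carlos's statement is false, so Carlos is a fool.
With that fixed, Daria's statement is false, so Daria is a fool.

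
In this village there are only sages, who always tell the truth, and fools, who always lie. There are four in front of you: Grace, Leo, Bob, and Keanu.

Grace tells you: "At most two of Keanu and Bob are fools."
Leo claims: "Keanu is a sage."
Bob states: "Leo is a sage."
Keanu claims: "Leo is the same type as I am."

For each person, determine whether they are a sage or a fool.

Grace: sage, Leo: sage, Bob: sage, Keanu: sage

Regardless of anyone's role, Grace's statement is true, so Grace is a sage.
Consider Leo. Suppose Leo is a fool.
Then whichever role Keanu has, Keanu's statement has the wrong truth value — contradiction.
So Leo is a sage.
With that fixed, Bob's statement is true, so Bob is a sage.
Consider Keanu. Suppose Keanu is a fool.
Then Leo's statement comes out false, contradicting Leo being a sage.
So Keanu is a sage.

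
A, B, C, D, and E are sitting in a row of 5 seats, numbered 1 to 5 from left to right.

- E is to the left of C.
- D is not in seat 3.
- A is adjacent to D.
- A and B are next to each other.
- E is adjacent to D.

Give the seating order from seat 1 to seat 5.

From clue 1: C is in {2,3,4,5}.
From clues 1–4: C is in {2,5}.
From clues 1–5: E → seat 1, D → seat 2, A → seat 3, B → seat 4, C → seat 5.

E, D, A, B, C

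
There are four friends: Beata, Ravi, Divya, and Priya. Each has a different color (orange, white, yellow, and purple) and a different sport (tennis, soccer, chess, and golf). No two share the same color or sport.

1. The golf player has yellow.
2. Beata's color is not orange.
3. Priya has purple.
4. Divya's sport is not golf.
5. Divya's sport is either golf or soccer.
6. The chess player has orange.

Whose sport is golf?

With clues 1–3, Priya is impossible for the one with sport golf.
With clues 1–4, Divya is impossible for the one with sport golf.
With clues 1–6, Ravi is impossible for the one with sport golf.
That leaves Beata.

Beata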